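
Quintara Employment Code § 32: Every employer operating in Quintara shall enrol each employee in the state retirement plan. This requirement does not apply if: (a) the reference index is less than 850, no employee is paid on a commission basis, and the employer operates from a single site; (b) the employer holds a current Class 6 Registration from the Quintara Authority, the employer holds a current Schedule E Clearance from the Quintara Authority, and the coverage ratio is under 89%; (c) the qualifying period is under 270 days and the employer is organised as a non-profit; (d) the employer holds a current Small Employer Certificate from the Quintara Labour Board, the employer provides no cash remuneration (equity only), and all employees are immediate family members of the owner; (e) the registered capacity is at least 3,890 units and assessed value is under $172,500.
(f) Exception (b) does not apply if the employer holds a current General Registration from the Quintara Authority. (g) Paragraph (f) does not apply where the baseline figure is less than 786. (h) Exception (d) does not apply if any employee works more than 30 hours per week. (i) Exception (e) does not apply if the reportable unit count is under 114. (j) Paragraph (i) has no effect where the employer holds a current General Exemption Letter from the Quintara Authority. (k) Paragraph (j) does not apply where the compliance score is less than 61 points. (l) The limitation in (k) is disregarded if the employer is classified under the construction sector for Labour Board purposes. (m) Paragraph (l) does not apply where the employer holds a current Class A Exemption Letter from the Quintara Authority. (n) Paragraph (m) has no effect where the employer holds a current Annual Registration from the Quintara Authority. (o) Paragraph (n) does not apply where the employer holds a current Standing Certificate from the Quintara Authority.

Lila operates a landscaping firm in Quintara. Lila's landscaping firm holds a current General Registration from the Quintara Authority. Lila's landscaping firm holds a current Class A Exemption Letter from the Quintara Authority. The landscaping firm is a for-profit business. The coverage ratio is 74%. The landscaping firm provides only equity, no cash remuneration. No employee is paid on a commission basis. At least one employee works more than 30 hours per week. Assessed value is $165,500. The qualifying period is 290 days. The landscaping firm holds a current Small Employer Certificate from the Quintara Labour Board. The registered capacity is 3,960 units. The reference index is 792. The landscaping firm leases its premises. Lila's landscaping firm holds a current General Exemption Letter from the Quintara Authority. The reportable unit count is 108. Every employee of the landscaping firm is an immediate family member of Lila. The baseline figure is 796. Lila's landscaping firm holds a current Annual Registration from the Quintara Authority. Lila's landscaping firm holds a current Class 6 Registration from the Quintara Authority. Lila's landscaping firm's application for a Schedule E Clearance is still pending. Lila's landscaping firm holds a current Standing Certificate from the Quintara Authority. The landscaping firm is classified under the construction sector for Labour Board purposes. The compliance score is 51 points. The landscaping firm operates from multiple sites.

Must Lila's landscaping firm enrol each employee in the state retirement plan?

Yes — Lila's landscaping firm must enrol each employee in the state retirement plan.

Exception (a) requires that the employer operates from a single site; but the employer operates from multiple sites, so (a) is unavailable.
Exception (b) does not apply: there is no Schedule E Clearance in force.
Exception (c) requires that the qualifying period is under 270 days; but the qualifying period is 290 days, not under 270 days, so (c) is unavailable.
Exception (d) is satisfied on its face — a current Small Employer Certificate is held; remuneration is equity-only; every employee is an immediate family member. But: (h) is engaged — at least one employee exceeds 30 hours/week. Exception (d) does not apply.
Exception (e)'s conditions are all satisfied: the registered capacity is 3,960 units, meeting the 3,890 units threshold; assessed value is $165,500, under the $172,500 limit. Turning to paragraphs (i)–(o): (i) is triggered — the reportable unit count is 108, under the 114 limit. (j) applies (a current General Exemption Letter is held), but is displaced by (k): (k) operates against (j): the compliance score is 51 points, less than the 61 points limit. (l) applies (the landscaping firm is classified under the construction sector), but is displaced by (m): (m) operates against (l): a current Class A Exemption Letter is held. (n) would limit (m) — a current Annual Registration is held — but (o) sets (n) aside: (o) operates against (n): a current Standing Certificate is held. Exception (e) does not apply.
No exception applies. The general rule governs.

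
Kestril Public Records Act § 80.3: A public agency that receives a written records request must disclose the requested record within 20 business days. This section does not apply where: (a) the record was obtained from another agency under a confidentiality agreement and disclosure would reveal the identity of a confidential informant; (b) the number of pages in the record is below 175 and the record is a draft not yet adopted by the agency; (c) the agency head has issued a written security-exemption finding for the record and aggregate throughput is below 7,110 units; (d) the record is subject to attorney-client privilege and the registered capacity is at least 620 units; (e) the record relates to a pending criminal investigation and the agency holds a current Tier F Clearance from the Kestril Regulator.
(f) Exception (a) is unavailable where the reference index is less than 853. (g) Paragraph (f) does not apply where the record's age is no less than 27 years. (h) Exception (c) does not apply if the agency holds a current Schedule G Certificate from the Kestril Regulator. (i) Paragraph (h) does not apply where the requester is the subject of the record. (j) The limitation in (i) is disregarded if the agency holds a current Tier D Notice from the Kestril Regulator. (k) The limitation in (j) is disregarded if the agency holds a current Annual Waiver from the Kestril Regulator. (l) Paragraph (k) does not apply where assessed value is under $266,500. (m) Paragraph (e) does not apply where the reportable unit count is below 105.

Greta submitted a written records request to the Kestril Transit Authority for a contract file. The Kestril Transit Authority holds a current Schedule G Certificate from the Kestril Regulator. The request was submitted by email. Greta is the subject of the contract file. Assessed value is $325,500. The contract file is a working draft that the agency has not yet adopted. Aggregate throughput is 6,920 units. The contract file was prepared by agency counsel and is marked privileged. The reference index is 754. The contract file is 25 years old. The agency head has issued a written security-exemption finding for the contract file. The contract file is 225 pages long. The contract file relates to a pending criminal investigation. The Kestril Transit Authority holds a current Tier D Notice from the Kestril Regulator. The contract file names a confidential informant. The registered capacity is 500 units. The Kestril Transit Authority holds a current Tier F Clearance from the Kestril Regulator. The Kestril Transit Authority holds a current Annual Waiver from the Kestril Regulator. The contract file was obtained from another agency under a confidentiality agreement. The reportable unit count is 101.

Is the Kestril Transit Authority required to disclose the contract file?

No — exception (c) applies; the Kestril Transit Authority is not required to disclose the contract file.

Exception (a)'s conditions are all satisfied: the contract file was obtained under a confidentiality agreement; the contract file names a confidential informant. Turning to paragraphs (f)–(g): (f) is engaged — the reference index is 754, less than the 853 limit. (g), which would lift (f), is not triggered — the record's age is 25 years, short of 27 years. Exception (a) does not apply.
Exception (b) requires that the number of pages in the record is below 175; but the number of pages in the record is 225, not below 175, so (b) is unavailable.
Exception (c): a written security-exemption finding has been issued; aggregate throughput is 6,920 units, below the 7,110 units limit — every condition holds. As to paragraphs (h)–(l): (h) would limit (c) — a current Schedule G Certificate is held — but (i) sets (h) aside: (i) operates against (h): Greta is the subject of the contract file. (j) would limit (i) — a current Tier D Notice is held — but (k) sets (j) aside: (k) is triggered — a current Annual Waiver is held. (l), which would lift (k), is not engaged — assessed value is $325,500, not under $266,500. So (c) applies.
Exception (d) fails — the registered capacity is 500 units, short of 620 units.
All of (e)'s requirements are met (the contract file relates to a pending investigation; a current Tier F Clearance is held). But applying paragraph (m): (m) is engaged — the reportable unit count is 101, below the 105 limit. (e) is therefore removed.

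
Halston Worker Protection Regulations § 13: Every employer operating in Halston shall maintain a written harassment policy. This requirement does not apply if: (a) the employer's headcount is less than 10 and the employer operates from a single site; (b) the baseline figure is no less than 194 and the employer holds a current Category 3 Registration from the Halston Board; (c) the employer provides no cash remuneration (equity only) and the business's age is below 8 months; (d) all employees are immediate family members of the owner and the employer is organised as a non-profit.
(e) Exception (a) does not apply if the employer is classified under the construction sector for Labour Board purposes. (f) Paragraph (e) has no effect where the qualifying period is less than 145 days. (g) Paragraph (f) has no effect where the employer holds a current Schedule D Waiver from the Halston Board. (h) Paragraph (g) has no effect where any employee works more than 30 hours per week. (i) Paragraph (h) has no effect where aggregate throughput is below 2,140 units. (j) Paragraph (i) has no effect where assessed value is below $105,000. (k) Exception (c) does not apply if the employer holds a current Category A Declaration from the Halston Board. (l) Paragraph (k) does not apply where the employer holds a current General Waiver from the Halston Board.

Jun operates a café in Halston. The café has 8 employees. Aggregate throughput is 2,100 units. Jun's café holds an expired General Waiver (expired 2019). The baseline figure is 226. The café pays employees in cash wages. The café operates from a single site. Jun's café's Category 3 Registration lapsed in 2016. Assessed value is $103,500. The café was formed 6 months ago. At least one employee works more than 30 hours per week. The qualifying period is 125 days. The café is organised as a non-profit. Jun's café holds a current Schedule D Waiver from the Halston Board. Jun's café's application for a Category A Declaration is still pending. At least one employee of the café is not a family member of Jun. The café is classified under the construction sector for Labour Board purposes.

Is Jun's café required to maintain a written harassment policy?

No — exception (a) applies; Jun's café is not required to maintain a written harassment policy.

All of (a)'s requirements are met (the employer's headcount is 8, less than the 10 limit; the employer operates from a single site). Considering the limiting provisions: (e) would limit (a) — the café is classified under the construction sector — but (f) sets (e) aside: (f) operates against (e): the qualifying period is 125 days, less than the 145 days limit. (g) would limit (f) — a current Schedule D Waiver is held — but (h) sets (g) aside: (h) operates against (g): at least one employee exceeds 30 hours/week. (i) would limit (h) — aggregate throughput is 2,100 units, below the 2,140 units limit — but (j) sets (i) aside: (j) is triggered — assessed value is $103,500, below the $105,000 limit. So (a) applies.
Exception (b) fails — no current Category 3 Registration is held.
Exception (c) does not apply: employees are paid cash wages.
Exception (d) requires that all employees are immediate family members of the owner; but at least one employee is not a family member, so (d) is unavailable.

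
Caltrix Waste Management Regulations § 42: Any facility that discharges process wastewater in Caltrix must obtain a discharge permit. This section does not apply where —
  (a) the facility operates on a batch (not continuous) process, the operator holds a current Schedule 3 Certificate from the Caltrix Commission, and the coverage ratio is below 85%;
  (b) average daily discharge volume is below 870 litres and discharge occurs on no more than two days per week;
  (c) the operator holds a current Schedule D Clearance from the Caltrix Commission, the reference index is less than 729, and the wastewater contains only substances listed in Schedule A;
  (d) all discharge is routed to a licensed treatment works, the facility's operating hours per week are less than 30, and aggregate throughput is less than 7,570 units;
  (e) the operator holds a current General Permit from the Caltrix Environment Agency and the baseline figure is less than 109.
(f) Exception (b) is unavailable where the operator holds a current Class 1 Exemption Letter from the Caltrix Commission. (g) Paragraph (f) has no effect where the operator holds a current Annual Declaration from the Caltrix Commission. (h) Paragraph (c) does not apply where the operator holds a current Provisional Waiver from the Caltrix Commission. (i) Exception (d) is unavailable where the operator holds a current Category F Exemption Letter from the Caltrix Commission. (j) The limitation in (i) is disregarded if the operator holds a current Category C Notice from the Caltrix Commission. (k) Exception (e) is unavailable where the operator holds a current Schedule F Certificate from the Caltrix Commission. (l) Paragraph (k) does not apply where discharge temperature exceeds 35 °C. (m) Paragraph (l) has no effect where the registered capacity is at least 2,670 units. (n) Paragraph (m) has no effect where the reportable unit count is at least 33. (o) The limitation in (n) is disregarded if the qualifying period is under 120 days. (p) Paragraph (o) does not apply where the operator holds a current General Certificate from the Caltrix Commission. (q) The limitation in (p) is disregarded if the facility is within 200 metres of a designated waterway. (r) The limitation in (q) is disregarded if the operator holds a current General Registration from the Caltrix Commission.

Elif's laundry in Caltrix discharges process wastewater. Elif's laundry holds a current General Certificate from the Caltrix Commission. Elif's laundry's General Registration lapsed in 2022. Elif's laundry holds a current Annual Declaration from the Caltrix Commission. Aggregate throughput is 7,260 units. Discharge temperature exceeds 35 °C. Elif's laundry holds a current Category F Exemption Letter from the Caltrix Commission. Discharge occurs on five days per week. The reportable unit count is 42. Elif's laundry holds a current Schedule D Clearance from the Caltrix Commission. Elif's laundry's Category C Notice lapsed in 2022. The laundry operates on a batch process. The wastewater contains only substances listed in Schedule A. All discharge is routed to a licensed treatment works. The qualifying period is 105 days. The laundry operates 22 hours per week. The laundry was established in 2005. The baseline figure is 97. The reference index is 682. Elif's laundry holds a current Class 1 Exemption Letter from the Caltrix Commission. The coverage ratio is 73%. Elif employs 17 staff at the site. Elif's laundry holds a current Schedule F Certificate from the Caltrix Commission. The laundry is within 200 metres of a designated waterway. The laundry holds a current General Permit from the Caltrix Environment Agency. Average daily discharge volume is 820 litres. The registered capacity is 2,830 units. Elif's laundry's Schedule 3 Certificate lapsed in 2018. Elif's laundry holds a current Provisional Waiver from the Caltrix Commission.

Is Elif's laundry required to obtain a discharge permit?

Yes — Elif's laundry must obtain a discharge permit.

Exception (a) fails — there is no Schedule 3 Certificate in force.
Exception (b) fails — discharge occurs on five days per week.
Exception (c) is satisfied on its face — a current Schedule D Clearance is held; the reference index is 682, less than the 729 limit; the wastewater is Schedule-A-only. Turning to paragraph (h): (h) operates — a current Provisional Waiver is held. So (c) is unavailable.
Exception (d)'s conditions are all satisfied: discharge is routed to a licensed treatment works; the facility's operating hours per week are 22, less than the 30 limit; aggregate throughput is 7,260 units, less than the 7,570 units limit. However, paragraphs (i)–(j) must be considered: (i) is triggered — a current Category F Exemption Letter is held. (j) is not triggered (there is no Category C Notice in force), so (i) stands. So (d) is unavailable.
All of (e)'s requirements are met (a current General Permit is held; the baseline figure is 97, less than the 109 limit). Turning to paragraphs (k)–(r): (k) is engaged — a current Schedule F Certificate is held. (l) would limit (k) — discharge temperature exceeds 35 °C — but (m) sets (l) aside: (m) operates against (l): the registered capacity is 2,830 units, meeting the 2,670 units threshold. (n) would limit (m) — the reportable unit count is 42, meeting the 33 threshold — but (o) sets (n) aside: (o) operates — the qualifying period is 105 days, under the 120 days limit. (p) is triggered (a current General Certificate is held), but is itself disapplied by (q): (q) operates against (p): the laundry is within 200 m of a designated waterway. (r), which would lift (q), is not triggered — no current General Registration is held. So (e) is unavailable.
No exception displaces § 42.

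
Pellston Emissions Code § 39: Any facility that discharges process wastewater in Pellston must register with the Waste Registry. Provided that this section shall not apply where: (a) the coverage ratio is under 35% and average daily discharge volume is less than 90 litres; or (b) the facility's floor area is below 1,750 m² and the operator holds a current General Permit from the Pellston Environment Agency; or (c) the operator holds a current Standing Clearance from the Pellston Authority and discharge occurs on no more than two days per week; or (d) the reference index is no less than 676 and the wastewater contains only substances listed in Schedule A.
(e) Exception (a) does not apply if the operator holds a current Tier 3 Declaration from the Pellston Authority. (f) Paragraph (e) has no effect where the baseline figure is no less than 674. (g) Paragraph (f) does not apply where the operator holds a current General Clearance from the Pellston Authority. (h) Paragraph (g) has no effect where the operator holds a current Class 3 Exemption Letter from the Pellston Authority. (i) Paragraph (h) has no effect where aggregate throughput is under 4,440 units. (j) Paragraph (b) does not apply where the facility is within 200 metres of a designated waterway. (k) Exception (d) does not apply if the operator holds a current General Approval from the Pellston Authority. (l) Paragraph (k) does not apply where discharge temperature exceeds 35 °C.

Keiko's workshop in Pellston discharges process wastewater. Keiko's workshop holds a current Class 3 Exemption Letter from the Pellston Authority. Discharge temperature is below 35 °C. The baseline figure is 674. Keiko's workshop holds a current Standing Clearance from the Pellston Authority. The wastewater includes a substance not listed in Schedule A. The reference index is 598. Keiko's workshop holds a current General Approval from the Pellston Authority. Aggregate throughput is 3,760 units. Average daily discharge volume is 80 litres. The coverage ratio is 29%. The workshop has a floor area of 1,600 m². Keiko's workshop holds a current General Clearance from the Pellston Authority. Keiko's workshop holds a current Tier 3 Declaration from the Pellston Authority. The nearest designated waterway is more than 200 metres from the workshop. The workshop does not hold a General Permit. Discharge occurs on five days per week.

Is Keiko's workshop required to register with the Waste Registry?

Yes — Keiko's workshop must register with the Waste Registry.

Exception (a) is satisfied on its face — the coverage ratio is 29%, under the 35% limit; average daily discharge volume is 80 litres, less than the 90 litres limit. However, paragraphs (e)–(i) must be considered: (e) operates against (a): a current Tier 3 Declaration is held. (f) would limit (e) — the baseline figure is 674, meeting the 674 threshold — but (g) sets (f) aside: (g) applies — a current General Clearance is held. (h) would limit (g) — a current Class 3 Exemption Letter is held — but (i) sets (h) aside: (i) operates against (h): aggregate throughput is 3,760 units, under the 4,440 units limit. Exception (a) does not apply.
Exception (b) does not apply: no General Permit is held.
Exception (c) does not apply: discharge occurs on five days per week.
Exception (d) does not apply: the reference index is 598, short of 676.
No exception is made out. Keiko's workshop falls within the general rule.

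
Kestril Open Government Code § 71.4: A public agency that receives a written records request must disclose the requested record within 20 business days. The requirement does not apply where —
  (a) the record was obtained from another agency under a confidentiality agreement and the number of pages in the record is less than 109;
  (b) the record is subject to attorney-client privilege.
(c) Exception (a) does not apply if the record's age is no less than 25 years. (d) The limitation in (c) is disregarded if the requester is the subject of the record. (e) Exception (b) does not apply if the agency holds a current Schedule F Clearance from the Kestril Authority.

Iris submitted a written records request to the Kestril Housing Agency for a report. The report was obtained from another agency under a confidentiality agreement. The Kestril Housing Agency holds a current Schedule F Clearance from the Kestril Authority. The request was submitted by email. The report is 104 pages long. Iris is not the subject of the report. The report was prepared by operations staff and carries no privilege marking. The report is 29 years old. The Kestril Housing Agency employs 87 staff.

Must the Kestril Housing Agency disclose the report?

All of (a)'s requirements are met (the report was obtained under a confidentiality agreement; the number of pages in the record is 104, less than the 109 limit). But applying paragraphs (c)–(d): (c) operates against (a): the record's age is 29 years, meeting the 25 years threshold. (d), which would lift (c), does not operate here — Iris is not the subject of the report. (a) is therefore removed.
Exception (b) does not apply: the report carries no privilege marking.
No exception is made out. the Kestril Housing Agency falls within the general rule.

Yes — the Kestril Housing Agency must disclose the report.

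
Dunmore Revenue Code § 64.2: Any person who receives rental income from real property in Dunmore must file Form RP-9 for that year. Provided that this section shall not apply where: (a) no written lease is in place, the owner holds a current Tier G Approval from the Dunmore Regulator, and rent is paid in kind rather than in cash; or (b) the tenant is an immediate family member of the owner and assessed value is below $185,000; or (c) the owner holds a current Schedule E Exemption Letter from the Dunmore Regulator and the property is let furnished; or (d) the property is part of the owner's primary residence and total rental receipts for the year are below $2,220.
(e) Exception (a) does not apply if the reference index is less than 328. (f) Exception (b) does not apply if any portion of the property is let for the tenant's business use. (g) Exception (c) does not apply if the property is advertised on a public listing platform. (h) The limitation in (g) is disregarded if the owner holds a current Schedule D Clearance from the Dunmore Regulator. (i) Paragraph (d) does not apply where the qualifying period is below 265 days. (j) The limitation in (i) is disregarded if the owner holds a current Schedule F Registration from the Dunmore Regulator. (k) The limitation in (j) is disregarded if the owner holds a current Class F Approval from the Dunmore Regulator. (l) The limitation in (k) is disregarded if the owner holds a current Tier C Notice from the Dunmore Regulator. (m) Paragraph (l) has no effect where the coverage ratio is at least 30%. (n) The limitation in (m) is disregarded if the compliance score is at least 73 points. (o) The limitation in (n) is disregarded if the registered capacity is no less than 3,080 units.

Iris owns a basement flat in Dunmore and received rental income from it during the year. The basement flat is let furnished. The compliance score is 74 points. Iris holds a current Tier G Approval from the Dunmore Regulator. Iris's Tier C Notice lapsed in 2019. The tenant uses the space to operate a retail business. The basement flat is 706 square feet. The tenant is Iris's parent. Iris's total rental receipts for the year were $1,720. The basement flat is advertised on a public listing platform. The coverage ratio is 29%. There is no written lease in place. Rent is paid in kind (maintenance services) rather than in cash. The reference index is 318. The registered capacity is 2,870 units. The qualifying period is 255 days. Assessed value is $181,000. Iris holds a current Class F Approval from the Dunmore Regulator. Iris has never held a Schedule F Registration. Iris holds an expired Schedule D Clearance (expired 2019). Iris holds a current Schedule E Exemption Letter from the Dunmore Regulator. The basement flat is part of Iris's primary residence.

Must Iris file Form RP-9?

Yes — Iris must file Form RP-9.

Exception (a)'s conditions are all satisfied: there is no written lease; a current Tier G Approval is held; rent is paid in kind. But: (e) applies — the reference index is 318, less than the 328 limit. So (a) is unavailable.
All of (b)'s requirements are met (the tenant is an immediate family member; assessed value is $181,000, below the $185,000 limit). However, paragraph (f) must be considered: (f) is triggered — the space is let for business use. Exception (b) does not apply.
Exception (c) is satisfied on its face — a current Schedule E Exemption Letter is held; the property is let furnished. However, paragraphs (g)–(h) must be considered: (g) operates — the property is publicly advertised. (h), which would lift (g), is not engaged — no current Schedule D Clearance is held. So (c) is unavailable.
All of (d)'s requirements are met (the basement flat is part of the primary residence; total rental receipts for the year are $1,720, below the $2,220 limit). But: (i) applies — the qualifying period is 255 days, below the 265 days limit. (j), which would lift (i), is not triggered — no current Schedule F Registration is held. Exception (d) does not apply.
No exception is made out. Iris falls within the general rule.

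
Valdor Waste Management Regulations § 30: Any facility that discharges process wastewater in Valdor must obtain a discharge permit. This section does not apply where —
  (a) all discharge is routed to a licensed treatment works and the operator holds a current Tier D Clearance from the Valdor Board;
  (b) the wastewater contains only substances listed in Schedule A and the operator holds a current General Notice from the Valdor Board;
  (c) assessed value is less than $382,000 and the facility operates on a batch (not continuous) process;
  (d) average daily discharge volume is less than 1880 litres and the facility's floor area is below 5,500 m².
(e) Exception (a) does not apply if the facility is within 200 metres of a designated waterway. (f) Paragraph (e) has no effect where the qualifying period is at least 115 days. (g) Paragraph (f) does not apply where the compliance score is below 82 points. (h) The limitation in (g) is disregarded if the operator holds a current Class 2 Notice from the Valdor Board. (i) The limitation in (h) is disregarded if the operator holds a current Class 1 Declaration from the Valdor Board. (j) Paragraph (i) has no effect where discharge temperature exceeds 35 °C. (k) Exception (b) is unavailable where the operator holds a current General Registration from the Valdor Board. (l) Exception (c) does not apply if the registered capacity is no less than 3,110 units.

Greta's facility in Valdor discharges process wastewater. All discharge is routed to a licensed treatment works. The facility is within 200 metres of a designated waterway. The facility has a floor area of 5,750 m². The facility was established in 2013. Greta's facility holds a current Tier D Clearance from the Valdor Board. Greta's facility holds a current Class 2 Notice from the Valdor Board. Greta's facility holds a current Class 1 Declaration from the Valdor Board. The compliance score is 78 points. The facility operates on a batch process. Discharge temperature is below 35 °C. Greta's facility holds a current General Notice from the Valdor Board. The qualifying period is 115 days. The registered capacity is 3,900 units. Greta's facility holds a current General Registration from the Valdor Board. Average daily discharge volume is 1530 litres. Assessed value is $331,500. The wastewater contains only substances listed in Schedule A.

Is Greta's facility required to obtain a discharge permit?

Yes — Greta's facility must obtain a discharge permit.

Exception (a) is satisfied on its face — discharge is routed to a licensed treatment works; a current Tier D Clearance is held. However, paragraphs (e)–(j) must be considered: (e) operates against (a): the facility is within 200 m of a designated waterway. (f) would limit (e) — the qualifying period is 115 days, meeting the 115 days threshold — but (g) sets (f) aside: (g) operates against (f): the compliance score is 78 points, below the 82 points limit. (h) would limit (g) — a current Class 2 Notice is held — but (i) sets (h) aside: (i) is engaged — a current Class 1 Declaration is held. (j), which would lift (i), is not triggered — discharge temperature is below 35 °C. So (a) is unavailable.
Exception (b)'s conditions are all satisfied: the wastewater is Schedule-A-only; a current General Notice is held. Turning to paragraph (k): (k) operates against (b): a current General Registration is held. So (b) is unavailable.
Exception (c) is satisfied on its face — assessed value is $331,500, less than the $382,000 limit; the facility operates on a batch process. However, paragraph (l) must be considered: (l) operates — the registered capacity is 3,900 units, meeting the 3,110 units threshold. So (c) is unavailable.
Exception (d) fails — the facility's floor area is 5,750 m², not below 5,500 m².
No exception is made out. Greta's facility falls within the general rule.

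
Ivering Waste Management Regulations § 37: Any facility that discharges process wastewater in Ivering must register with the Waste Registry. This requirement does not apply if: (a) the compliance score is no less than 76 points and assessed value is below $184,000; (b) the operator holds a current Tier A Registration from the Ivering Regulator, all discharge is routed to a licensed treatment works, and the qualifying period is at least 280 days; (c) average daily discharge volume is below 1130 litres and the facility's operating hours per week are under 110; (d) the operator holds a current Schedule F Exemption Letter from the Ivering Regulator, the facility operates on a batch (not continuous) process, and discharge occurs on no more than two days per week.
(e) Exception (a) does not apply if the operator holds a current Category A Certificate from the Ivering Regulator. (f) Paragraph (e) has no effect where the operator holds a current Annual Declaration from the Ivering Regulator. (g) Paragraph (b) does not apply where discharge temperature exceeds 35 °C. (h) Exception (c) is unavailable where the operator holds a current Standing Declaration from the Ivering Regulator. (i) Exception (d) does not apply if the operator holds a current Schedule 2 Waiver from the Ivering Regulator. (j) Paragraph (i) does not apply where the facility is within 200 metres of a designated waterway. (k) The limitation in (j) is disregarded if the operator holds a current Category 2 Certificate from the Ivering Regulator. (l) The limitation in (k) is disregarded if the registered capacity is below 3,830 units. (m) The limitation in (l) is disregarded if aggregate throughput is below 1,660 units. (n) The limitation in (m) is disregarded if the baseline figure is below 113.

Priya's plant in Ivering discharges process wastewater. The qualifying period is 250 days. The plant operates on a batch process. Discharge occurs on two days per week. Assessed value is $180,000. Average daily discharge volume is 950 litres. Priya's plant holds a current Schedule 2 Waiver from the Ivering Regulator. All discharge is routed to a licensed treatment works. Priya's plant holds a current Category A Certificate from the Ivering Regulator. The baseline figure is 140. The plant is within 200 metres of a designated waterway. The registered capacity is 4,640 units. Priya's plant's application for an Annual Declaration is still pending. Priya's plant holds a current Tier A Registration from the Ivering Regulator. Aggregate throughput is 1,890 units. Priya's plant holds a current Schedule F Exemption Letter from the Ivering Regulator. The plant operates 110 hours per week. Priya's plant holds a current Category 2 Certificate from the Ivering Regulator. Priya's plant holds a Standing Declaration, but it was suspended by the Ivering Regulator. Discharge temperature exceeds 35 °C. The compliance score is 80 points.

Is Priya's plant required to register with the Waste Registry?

Yes — Priya's plant must register with the Waste Registry.

All of (a)'s requirements are met (the compliance score is 80 points, meeting the 76 points threshold; assessed value is $180,000, below the $184,000 limit). However, paragraphs (e)–(f) must be considered: (e) operates against (a): a current Category A Certificate is held. (f), which would lift (e), is not engaged — the Annual Declaration is not current. (a) is therefore removed.
Exception (b) requires that the qualifying period is at least 280 days; but the qualifying period is 250 days, short of 280 days, so (b) is unavailable.
Exception (c) fails — the facility's operating hours per week are 110, not under 110.
Exception (d)'s conditions are all satisfied: a current Schedule F Exemption Letter is held; the facility operates on a batch process; discharge occurs on no more than two days per week. But applying paragraphs (i)–(n): (i) applies — a current Schedule 2 Waiver is held. (j) operates (the plant is within 200 m of a designated waterway), but is itself disapplied by (k): (k) is engaged — a current Category 2 Certificate is held. (l), which would lift (k), is inapplicable — the registered capacity is 4,640 units, not below 3,830 units. Exception (d) does not apply.
None of the exceptions is available; § 37 applies in full.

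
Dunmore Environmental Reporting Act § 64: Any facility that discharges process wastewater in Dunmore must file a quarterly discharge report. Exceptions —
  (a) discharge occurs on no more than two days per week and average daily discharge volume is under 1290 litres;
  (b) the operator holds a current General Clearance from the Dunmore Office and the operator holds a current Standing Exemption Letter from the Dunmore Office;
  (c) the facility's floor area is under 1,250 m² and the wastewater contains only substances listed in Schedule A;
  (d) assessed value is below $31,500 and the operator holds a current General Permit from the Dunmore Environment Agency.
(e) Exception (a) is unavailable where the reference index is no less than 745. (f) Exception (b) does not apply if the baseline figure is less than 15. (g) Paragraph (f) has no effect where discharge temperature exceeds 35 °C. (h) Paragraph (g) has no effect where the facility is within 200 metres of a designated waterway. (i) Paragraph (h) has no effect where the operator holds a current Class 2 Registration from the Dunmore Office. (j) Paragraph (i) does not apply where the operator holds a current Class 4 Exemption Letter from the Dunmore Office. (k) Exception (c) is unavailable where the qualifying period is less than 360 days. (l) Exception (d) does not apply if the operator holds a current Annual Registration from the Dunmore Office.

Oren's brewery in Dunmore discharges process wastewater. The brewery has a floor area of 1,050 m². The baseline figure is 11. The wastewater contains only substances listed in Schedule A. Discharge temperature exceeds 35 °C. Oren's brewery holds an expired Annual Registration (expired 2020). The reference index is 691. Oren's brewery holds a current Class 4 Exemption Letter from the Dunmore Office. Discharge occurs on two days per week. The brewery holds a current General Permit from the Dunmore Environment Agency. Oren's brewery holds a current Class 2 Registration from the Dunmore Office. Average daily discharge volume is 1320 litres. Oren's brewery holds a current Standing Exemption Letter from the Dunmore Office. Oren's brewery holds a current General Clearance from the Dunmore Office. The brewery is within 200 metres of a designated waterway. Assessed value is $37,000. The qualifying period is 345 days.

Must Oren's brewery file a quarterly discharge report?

Yes — Oren's brewery must file a quarterly discharge report.

Exception (a) requires that average daily discharge volume is under 1290 litres; but average daily discharge volume is 1320 litres, not under 1290 litres, so (a) is unavailable.
Exception (b)'s conditions are all satisfied: a current General Clearance is held; a current Standing Exemption Letter is held. Turning to paragraphs (f)–(j): (f) operates — the baseline figure is 11, less than the 15 limit. (g) applies (discharge temperature exceeds 35 °C), but is displaced by (h): (h) operates against (g): the brewery is within 200 m of a designated waterway. (i) operates (a current Class 2 Registration is held), but is displaced by (j): (j) is engaged — a current Class 4 Exemption Letter is held. (b) is therefore removed.
Exception (c): the facility's floor area is 1,050 m², under the 1,250 m² limit; the wastewater is Schedule-A-only — every condition holds. But: (k) operates against (c): the qualifying period is 345 days, less than the 360 days limit. Exception (c) does not apply.
Exception (d) does not apply: assessed value is $37,000, not below $31,500.
No exception displaces § 64.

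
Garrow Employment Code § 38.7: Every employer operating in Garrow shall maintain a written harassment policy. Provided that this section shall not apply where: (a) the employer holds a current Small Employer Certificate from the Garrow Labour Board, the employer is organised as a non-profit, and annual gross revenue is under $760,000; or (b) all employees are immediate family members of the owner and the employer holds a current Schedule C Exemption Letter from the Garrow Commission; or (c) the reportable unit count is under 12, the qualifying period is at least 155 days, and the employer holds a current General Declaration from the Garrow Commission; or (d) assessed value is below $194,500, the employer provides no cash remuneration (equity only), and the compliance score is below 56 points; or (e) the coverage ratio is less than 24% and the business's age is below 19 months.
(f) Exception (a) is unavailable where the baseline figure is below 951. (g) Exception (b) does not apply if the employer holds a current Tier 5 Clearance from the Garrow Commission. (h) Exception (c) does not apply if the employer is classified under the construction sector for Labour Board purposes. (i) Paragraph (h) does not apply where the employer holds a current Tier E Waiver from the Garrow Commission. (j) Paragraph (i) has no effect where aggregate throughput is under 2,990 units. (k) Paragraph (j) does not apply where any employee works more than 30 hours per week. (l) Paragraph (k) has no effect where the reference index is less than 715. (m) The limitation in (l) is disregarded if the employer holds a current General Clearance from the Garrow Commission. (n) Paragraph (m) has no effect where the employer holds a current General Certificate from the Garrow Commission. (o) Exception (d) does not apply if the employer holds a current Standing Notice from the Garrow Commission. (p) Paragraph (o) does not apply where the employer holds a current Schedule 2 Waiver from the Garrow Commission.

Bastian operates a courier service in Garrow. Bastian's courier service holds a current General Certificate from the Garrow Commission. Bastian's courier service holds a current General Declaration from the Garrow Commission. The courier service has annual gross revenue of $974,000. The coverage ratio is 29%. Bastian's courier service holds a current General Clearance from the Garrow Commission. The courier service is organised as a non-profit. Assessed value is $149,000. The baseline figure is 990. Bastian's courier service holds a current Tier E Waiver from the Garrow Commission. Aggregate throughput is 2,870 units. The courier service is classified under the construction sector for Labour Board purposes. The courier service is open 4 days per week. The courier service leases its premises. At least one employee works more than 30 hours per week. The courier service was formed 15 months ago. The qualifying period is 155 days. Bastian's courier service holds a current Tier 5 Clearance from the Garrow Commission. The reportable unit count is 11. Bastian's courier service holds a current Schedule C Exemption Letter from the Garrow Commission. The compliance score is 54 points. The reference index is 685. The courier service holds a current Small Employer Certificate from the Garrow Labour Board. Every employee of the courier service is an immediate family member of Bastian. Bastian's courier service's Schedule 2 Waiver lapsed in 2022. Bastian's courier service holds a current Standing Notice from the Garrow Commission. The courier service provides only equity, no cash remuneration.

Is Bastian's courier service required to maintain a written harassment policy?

Exception (a) does not apply: annual gross revenue is $974,000, not under $760,000.
All of (b)'s requirements are met (every employee is an immediate family member; a current Schedule C Exemption Letter is held). But applying paragraph (g): (g) operates against (b): a current Tier 5 Clearance is held. Exception (b) does not apply.
Exception (c): the reportable unit count is 11, under the 12 limit; the qualifying period is 155 days, meeting the 155 days threshold; a current General Declaration is held — every condition holds. But: (h) operates — the courier service is classified under the construction sector. (i) would limit (h) — a current Tier E Waiver is held — but (j) sets (i) aside: (j) operates against (i): aggregate throughput is 2,870 units, under the 2,990 units limit. (k) would limit (j) — at least one employee exceeds 30 hours/week — but (l) sets (k) aside: (l) is triggered — the reference index is 685, less than the 715 limit. (m) would limit (l) — a current General Clearance is held — but (n) sets (m) aside: (n) operates — a current General Certificate is held. Exception (c) does not apply.
Exception (d): assessed value is $149,000, below the $194,500 limit; remuneration is equity-only; the compliance score is 54 points, below the 56 points limit — every condition holds. Turning to paragraphs (o)–(p): (o) operates against (d): a current Standing Notice is held. (p) is inapplicable (there is no Schedule 2 Waiver in force), so (o) stands. Exception (d) does not apply.
Exception (e) requires that the coverage ratio is less than 24%; but the coverage ratio is 29%, not less than 24%, so (e) is unavailable.
No exception is made out. Bastian's courier service falls within the general rule.

Yes — Bastian's courier service must maintain a written harassment policy.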